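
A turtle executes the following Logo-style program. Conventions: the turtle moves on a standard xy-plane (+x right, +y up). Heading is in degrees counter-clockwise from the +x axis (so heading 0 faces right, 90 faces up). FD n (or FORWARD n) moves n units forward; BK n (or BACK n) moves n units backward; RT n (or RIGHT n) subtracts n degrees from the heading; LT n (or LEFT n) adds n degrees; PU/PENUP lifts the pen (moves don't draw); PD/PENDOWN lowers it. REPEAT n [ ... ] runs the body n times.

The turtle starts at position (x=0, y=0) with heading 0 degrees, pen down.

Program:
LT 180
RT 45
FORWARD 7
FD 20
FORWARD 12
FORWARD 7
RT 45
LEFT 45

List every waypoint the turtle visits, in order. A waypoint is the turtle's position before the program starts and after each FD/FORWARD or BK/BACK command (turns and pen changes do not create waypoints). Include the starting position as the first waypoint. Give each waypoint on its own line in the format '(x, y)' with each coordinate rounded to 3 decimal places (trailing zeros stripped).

Answer: (0, 0)
(-4.95, 4.95)
(-19.092, 19.092)
(-27.577, 27.577)
(-32.527, 32.527)

Derivation:
Executing turtle program step by step:
Start: pos=(0,0), heading=0, pen down
LT 180: heading 0 -> 180
RT 45: heading 180 -> 135
FD 7: (0,0) -> (-4.95,4.95) [heading=135, draw]
FD 20: (-4.95,4.95) -> (-19.092,19.092) [heading=135, draw]
FD 12: (-19.092,19.092) -> (-27.577,27.577) [heading=135, draw]
FD 7: (-27.577,27.577) -> (-32.527,32.527) [heading=135, draw]
RT 45: heading 135 -> 90
LT 45: heading 90 -> 135
Final: pos=(-32.527,32.527), heading=135, 4 segment(s) drawn
Waypoints (5 total):
(0, 0)
(-4.95, 4.95)
(-19.092, 19.092)
(-27.577, 27.577)
(-32.527, 32.527)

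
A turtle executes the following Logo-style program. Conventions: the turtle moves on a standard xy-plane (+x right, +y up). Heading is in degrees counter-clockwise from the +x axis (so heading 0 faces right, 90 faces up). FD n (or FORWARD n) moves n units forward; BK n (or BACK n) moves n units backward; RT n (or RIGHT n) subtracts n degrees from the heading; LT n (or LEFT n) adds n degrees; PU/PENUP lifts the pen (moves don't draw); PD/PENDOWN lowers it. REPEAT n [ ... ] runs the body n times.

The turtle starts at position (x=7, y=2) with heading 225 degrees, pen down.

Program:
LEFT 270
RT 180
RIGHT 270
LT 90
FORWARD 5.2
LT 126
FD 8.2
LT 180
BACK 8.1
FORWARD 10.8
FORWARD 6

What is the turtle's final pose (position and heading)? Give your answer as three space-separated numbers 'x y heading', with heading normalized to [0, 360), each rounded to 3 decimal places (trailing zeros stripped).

Answer: 3.401 6.171 81

Derivation:
Executing turtle program step by step:
Start: pos=(7,2), heading=225, pen down
LT 270: heading 225 -> 135
RT 180: heading 135 -> 315
RT 270: heading 315 -> 45
LT 90: heading 45 -> 135
FD 5.2: (7,2) -> (3.323,5.677) [heading=135, draw]
LT 126: heading 135 -> 261
FD 8.2: (3.323,5.677) -> (2.04,-2.422) [heading=261, draw]
LT 180: heading 261 -> 81
BK 8.1: (2.04,-2.422) -> (0.773,-10.422) [heading=81, draw]
FD 10.8: (0.773,-10.422) -> (2.463,0.245) [heading=81, draw]
FD 6: (2.463,0.245) -> (3.401,6.171) [heading=81, draw]
Final: pos=(3.401,6.171), heading=81, 5 segment(s) drawn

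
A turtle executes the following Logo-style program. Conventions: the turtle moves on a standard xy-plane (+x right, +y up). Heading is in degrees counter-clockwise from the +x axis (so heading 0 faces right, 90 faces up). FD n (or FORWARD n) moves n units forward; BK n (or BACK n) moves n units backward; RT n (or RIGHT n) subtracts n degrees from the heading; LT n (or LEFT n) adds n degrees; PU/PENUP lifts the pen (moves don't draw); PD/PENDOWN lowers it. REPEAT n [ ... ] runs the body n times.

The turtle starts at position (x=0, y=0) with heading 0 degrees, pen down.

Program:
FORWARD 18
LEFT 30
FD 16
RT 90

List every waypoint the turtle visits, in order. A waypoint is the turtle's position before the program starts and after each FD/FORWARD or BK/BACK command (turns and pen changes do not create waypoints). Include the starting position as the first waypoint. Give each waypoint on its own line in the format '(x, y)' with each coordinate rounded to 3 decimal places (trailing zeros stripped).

Answer: (0, 0)
(18, 0)
(31.856, 8)

Derivation:
Executing turtle program step by step:
Start: pos=(0,0), heading=0, pen down
FD 18: (0,0) -> (18,0) [heading=0, draw]
LT 30: heading 0 -> 30
FD 16: (18,0) -> (31.856,8) [heading=30, draw]
RT 90: heading 30 -> 300
Final: pos=(31.856,8), heading=300, 2 segment(s) drawn
Waypoints (3 total):
(0, 0)
(18, 0)
(31.856, 8)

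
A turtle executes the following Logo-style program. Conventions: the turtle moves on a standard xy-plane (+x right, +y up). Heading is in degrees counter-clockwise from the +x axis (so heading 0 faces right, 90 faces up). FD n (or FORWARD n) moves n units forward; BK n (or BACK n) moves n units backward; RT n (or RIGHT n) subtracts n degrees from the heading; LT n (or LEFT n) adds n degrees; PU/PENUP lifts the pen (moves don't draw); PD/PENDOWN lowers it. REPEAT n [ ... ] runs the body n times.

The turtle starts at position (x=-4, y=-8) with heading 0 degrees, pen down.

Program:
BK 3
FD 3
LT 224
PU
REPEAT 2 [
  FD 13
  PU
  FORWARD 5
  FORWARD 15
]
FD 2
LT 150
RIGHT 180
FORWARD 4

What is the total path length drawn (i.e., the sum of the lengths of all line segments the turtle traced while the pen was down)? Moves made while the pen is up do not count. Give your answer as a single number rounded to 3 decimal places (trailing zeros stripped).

Answer: 6

Derivation:
Executing turtle program step by step:
Start: pos=(-4,-8), heading=0, pen down
BK 3: (-4,-8) -> (-7,-8) [heading=0, draw]
FD 3: (-7,-8) -> (-4,-8) [heading=0, draw]
LT 224: heading 0 -> 224
PU: pen up
REPEAT 2 [
  -- iteration 1/2 --
  FD 13: (-4,-8) -> (-13.351,-17.031) [heading=224, move]
  PU: pen up
  FD 5: (-13.351,-17.031) -> (-16.948,-20.504) [heading=224, move]
  FD 15: (-16.948,-20.504) -> (-27.738,-30.924) [heading=224, move]
  -- iteration 2/2 --
  FD 13: (-27.738,-30.924) -> (-37.09,-39.954) [heading=224, move]
  PU: pen up
  FD 5: (-37.09,-39.954) -> (-40.686,-43.428) [heading=224, move]
  FD 15: (-40.686,-43.428) -> (-51.476,-53.847) [heading=224, move]
]
FD 2: (-51.476,-53.847) -> (-52.915,-55.237) [heading=224, move]
LT 150: heading 224 -> 14
RT 180: heading 14 -> 194
FD 4: (-52.915,-55.237) -> (-56.796,-56.204) [heading=194, move]
Final: pos=(-56.796,-56.204), heading=194, 2 segment(s) drawn

Segment lengths:
  seg 1: (-4,-8) -> (-7,-8), length = 3
  seg 2: (-7,-8) -> (-4,-8), length = 3
Total = 6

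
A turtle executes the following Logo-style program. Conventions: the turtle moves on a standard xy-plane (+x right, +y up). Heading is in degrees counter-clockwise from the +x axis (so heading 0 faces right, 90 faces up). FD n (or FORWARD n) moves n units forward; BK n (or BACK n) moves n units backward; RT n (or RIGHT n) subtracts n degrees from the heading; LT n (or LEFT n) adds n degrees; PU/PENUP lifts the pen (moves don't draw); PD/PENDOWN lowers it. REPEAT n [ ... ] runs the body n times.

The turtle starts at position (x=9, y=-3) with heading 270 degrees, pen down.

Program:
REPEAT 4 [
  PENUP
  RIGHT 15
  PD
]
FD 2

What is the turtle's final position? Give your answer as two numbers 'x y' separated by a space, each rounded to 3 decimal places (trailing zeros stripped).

Executing turtle program step by step:
Start: pos=(9,-3), heading=270, pen down
REPEAT 4 [
  -- iteration 1/4 --
  PU: pen up
  RT 15: heading 270 -> 255
  PD: pen down
  -- iteration 2/4 --
  PU: pen up
  RT 15: heading 255 -> 240
  PD: pen down
  -- iteration 3/4 --
  PU: pen up
  RT 15: heading 240 -> 225
  PD: pen down
  -- iteration 4/4 --
  PU: pen up
  RT 15: heading 225 -> 210
  PD: pen down
]
FD 2: (9,-3) -> (7.268,-4) [heading=210, draw]
Final: pos=(7.268,-4), heading=210, 1 segment(s) drawn

Answer: 7.268 -4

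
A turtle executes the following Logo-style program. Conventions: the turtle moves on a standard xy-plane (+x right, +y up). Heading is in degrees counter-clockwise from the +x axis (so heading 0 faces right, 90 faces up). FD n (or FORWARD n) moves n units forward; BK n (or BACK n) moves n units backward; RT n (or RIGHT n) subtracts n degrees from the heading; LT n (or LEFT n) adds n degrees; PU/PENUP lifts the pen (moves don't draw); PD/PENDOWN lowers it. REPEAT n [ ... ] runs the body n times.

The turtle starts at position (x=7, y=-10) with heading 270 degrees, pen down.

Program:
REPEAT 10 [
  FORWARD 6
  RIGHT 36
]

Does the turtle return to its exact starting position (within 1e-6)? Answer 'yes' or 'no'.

Executing turtle program step by step:
Start: pos=(7,-10), heading=270, pen down
REPEAT 10 [
  -- iteration 1/10 --
  FD 6: (7,-10) -> (7,-16) [heading=270, draw]
  RT 36: heading 270 -> 234
  -- iteration 2/10 --
  FD 6: (7,-16) -> (3.473,-20.854) [heading=234, draw]
  RT 36: heading 234 -> 198
  -- iteration 3/10 --
  FD 6: (3.473,-20.854) -> (-2.233,-22.708) [heading=198, draw]
  RT 36: heading 198 -> 162
  -- iteration 4/10 --
  FD 6: (-2.233,-22.708) -> (-7.939,-20.854) [heading=162, draw]
  RT 36: heading 162 -> 126
  -- iteration 5/10 --
  FD 6: (-7.939,-20.854) -> (-11.466,-16) [heading=126, draw]
  RT 36: heading 126 -> 90
  -- iteration 6/10 --
  FD 6: (-11.466,-16) -> (-11.466,-10) [heading=90, draw]
  RT 36: heading 90 -> 54
  -- iteration 7/10 --
  FD 6: (-11.466,-10) -> (-7.939,-5.146) [heading=54, draw]
  RT 36: heading 54 -> 18
  -- iteration 8/10 --
  FD 6: (-7.939,-5.146) -> (-2.233,-3.292) [heading=18, draw]
  RT 36: heading 18 -> 342
  -- iteration 9/10 --
  FD 6: (-2.233,-3.292) -> (3.473,-5.146) [heading=342, draw]
  RT 36: heading 342 -> 306
  -- iteration 10/10 --
  FD 6: (3.473,-5.146) -> (7,-10) [heading=306, draw]
  RT 36: heading 306 -> 270
]
Final: pos=(7,-10), heading=270, 10 segment(s) drawn

Start position: (7, -10)
Final position: (7, -10)
Distance = 0; < 1e-6 -> CLOSED

Answer: yes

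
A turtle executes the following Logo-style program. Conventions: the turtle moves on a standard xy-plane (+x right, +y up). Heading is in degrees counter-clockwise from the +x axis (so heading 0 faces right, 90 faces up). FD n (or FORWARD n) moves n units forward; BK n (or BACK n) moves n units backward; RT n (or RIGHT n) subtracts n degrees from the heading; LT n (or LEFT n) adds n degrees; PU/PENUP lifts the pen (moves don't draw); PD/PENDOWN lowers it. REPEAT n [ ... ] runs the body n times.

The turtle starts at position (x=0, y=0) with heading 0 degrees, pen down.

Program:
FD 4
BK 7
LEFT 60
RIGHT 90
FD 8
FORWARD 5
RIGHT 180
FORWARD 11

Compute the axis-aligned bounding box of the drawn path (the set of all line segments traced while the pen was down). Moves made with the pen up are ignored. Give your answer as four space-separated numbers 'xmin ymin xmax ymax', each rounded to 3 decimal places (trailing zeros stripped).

Answer: -3 -6.5 8.258 0

Derivation:
Executing turtle program step by step:
Start: pos=(0,0), heading=0, pen down
FD 4: (0,0) -> (4,0) [heading=0, draw]
BK 7: (4,0) -> (-3,0) [heading=0, draw]
LT 60: heading 0 -> 60
RT 90: heading 60 -> 330
FD 8: (-3,0) -> (3.928,-4) [heading=330, draw]
FD 5: (3.928,-4) -> (8.258,-6.5) [heading=330, draw]
RT 180: heading 330 -> 150
FD 11: (8.258,-6.5) -> (-1.268,-1) [heading=150, draw]
Final: pos=(-1.268,-1), heading=150, 5 segment(s) drawn

Segment endpoints: x in {-3, -1.268, 0, 3.928, 4, 8.258}, y in {-6.5, -4, -1, 0}
xmin=-3, ymin=-6.5, xmax=8.258, ymax=0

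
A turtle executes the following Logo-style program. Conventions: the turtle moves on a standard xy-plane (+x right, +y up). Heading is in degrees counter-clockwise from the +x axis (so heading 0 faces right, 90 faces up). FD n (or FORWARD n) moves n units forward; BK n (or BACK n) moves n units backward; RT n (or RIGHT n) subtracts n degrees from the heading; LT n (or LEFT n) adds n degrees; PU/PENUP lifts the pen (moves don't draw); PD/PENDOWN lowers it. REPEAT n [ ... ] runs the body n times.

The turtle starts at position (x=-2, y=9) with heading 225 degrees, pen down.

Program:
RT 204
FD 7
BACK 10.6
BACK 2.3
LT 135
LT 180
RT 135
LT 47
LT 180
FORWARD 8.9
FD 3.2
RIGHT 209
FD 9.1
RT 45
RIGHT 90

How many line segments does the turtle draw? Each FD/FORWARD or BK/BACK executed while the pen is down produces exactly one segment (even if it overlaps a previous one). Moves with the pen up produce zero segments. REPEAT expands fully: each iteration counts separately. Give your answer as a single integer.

Executing turtle program step by step:
Start: pos=(-2,9), heading=225, pen down
RT 204: heading 225 -> 21
FD 7: (-2,9) -> (4.535,11.509) [heading=21, draw]
BK 10.6: (4.535,11.509) -> (-5.361,7.71) [heading=21, draw]
BK 2.3: (-5.361,7.71) -> (-7.508,6.886) [heading=21, draw]
LT 135: heading 21 -> 156
LT 180: heading 156 -> 336
RT 135: heading 336 -> 201
LT 47: heading 201 -> 248
LT 180: heading 248 -> 68
FD 8.9: (-7.508,6.886) -> (-4.174,15.138) [heading=68, draw]
FD 3.2: (-4.174,15.138) -> (-2.975,18.105) [heading=68, draw]
RT 209: heading 68 -> 219
FD 9.1: (-2.975,18.105) -> (-10.047,12.378) [heading=219, draw]
RT 45: heading 219 -> 174
RT 90: heading 174 -> 84
Final: pos=(-10.047,12.378), heading=84, 6 segment(s) drawn
Segments drawn: 6

Answer: 6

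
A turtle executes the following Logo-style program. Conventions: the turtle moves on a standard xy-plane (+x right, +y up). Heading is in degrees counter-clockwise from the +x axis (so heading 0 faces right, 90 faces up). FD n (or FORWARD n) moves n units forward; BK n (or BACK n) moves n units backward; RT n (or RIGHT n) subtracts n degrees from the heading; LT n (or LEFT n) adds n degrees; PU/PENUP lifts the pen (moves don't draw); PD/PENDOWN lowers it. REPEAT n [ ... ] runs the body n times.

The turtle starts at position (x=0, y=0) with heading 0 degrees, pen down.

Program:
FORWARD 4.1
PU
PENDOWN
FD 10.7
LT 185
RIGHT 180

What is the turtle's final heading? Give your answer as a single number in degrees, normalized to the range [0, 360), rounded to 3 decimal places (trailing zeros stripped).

Answer: 5

Derivation:
Executing turtle program step by step:
Start: pos=(0,0), heading=0, pen down
FD 4.1: (0,0) -> (4.1,0) [heading=0, draw]
PU: pen up
PD: pen down
FD 10.7: (4.1,0) -> (14.8,0) [heading=0, draw]
LT 185: heading 0 -> 185
RT 180: heading 185 -> 5
Final: pos=(14.8,0), heading=5, 2 segment(s) drawn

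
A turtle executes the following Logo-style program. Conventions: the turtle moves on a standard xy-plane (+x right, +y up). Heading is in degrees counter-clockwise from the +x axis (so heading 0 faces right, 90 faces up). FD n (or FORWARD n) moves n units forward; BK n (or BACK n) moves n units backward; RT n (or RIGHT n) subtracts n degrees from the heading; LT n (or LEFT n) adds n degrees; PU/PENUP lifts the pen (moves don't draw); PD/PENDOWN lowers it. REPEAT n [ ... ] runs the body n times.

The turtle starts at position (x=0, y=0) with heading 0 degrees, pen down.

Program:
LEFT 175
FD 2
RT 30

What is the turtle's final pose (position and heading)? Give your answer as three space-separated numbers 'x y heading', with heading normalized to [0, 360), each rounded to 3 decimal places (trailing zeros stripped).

Executing turtle program step by step:
Start: pos=(0,0), heading=0, pen down
LT 175: heading 0 -> 175
FD 2: (0,0) -> (-1.992,0.174) [heading=175, draw]
RT 30: heading 175 -> 145
Final: pos=(-1.992,0.174), heading=145, 1 segment(s) drawn

Answer: -1.992 0.174 145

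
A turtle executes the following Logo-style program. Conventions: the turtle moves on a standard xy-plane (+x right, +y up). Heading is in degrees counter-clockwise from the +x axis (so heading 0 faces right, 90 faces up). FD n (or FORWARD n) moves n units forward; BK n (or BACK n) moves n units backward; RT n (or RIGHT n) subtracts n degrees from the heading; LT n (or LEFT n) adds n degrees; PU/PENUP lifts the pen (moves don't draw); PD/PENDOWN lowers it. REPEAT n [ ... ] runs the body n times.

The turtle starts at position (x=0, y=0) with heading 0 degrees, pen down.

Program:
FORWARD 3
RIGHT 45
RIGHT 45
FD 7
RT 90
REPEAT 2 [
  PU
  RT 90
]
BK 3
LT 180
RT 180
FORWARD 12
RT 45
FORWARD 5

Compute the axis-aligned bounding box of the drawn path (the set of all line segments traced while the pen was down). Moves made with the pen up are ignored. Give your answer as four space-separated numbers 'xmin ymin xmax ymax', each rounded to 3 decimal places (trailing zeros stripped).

Executing turtle program step by step:
Start: pos=(0,0), heading=0, pen down
FD 3: (0,0) -> (3,0) [heading=0, draw]
RT 45: heading 0 -> 315
RT 45: heading 315 -> 270
FD 7: (3,0) -> (3,-7) [heading=270, draw]
RT 90: heading 270 -> 180
REPEAT 2 [
  -- iteration 1/2 --
  PU: pen up
  RT 90: heading 180 -> 90
  -- iteration 2/2 --
  PU: pen up
  RT 90: heading 90 -> 0
]
BK 3: (3,-7) -> (0,-7) [heading=0, move]
LT 180: heading 0 -> 180
RT 180: heading 180 -> 0
FD 12: (0,-7) -> (12,-7) [heading=0, move]
RT 45: heading 0 -> 315
FD 5: (12,-7) -> (15.536,-10.536) [heading=315, move]
Final: pos=(15.536,-10.536), heading=315, 2 segment(s) drawn

Segment endpoints: x in {0, 3, 3}, y in {-7, 0}
xmin=0, ymin=-7, xmax=3, ymax=0

Answer: 0 -7 3 0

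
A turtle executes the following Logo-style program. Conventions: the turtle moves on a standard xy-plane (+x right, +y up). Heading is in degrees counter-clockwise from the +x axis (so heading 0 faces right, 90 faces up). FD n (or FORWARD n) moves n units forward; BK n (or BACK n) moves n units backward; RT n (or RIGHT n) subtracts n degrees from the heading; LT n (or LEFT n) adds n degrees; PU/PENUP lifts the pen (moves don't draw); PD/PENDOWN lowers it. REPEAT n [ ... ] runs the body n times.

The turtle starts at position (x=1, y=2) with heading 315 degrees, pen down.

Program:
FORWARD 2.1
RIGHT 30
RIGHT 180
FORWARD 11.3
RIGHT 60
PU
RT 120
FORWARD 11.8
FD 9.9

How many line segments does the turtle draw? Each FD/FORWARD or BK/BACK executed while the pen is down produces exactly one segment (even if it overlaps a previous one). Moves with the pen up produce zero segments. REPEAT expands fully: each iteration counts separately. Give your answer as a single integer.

Executing turtle program step by step:
Start: pos=(1,2), heading=315, pen down
FD 2.1: (1,2) -> (2.485,0.515) [heading=315, draw]
RT 30: heading 315 -> 285
RT 180: heading 285 -> 105
FD 11.3: (2.485,0.515) -> (-0.44,11.43) [heading=105, draw]
RT 60: heading 105 -> 45
PU: pen up
RT 120: heading 45 -> 285
FD 11.8: (-0.44,11.43) -> (2.614,0.032) [heading=285, move]
FD 9.9: (2.614,0.032) -> (5.177,-9.531) [heading=285, move]
Final: pos=(5.177,-9.531), heading=285, 2 segment(s) drawn
Segments drawn: 2

Answer: 2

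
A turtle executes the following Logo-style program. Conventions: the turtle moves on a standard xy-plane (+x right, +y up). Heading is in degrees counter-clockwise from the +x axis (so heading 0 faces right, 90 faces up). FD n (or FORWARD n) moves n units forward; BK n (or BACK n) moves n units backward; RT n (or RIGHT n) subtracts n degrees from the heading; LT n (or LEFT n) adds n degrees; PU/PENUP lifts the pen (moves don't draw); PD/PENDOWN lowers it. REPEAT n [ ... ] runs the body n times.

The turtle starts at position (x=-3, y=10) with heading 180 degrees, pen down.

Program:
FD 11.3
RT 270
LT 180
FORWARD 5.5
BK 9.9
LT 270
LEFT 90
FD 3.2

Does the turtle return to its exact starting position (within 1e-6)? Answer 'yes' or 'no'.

Executing turtle program step by step:
Start: pos=(-3,10), heading=180, pen down
FD 11.3: (-3,10) -> (-14.3,10) [heading=180, draw]
RT 270: heading 180 -> 270
LT 180: heading 270 -> 90
FD 5.5: (-14.3,10) -> (-14.3,15.5) [heading=90, draw]
BK 9.9: (-14.3,15.5) -> (-14.3,5.6) [heading=90, draw]
LT 270: heading 90 -> 0
LT 90: heading 0 -> 90
FD 3.2: (-14.3,5.6) -> (-14.3,8.8) [heading=90, draw]
Final: pos=(-14.3,8.8), heading=90, 4 segment(s) drawn

Start position: (-3, 10)
Final position: (-14.3, 8.8)
Distance = 11.364; >= 1e-6 -> NOT closed

Answer: no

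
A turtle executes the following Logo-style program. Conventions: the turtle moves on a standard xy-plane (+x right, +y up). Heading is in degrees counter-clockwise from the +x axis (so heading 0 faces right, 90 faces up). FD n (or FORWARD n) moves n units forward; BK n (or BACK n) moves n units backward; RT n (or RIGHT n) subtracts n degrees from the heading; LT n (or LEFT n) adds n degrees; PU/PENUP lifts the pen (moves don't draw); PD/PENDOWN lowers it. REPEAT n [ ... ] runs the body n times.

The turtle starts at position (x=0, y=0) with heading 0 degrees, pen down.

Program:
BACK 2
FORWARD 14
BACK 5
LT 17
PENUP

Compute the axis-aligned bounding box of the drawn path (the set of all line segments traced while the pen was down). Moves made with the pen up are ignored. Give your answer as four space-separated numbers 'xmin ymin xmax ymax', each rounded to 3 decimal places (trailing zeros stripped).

Answer: -2 0 12 0

Derivation:
Executing turtle program step by step:
Start: pos=(0,0), heading=0, pen down
BK 2: (0,0) -> (-2,0) [heading=0, draw]
FD 14: (-2,0) -> (12,0) [heading=0, draw]
BK 5: (12,0) -> (7,0) [heading=0, draw]
LT 17: heading 0 -> 17
PU: pen up
Final: pos=(7,0), heading=17, 3 segment(s) drawn

Segment endpoints: x in {-2, 0, 7, 12}, y in {0}
xmin=-2, ymin=0, xmax=12, ymax=0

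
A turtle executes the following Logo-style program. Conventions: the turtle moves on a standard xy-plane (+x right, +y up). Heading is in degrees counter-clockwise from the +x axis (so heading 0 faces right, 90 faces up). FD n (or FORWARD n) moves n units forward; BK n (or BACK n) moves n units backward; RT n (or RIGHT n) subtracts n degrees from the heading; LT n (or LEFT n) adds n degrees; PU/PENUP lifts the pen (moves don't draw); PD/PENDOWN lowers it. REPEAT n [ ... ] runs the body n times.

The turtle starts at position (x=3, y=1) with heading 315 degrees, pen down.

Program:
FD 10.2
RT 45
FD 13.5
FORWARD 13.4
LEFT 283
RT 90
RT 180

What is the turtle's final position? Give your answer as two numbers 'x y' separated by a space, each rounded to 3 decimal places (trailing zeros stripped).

Answer: 10.212 -33.112

Derivation:
Executing turtle program step by step:
Start: pos=(3,1), heading=315, pen down
FD 10.2: (3,1) -> (10.212,-6.212) [heading=315, draw]
RT 45: heading 315 -> 270
FD 13.5: (10.212,-6.212) -> (10.212,-19.712) [heading=270, draw]
FD 13.4: (10.212,-19.712) -> (10.212,-33.112) [heading=270, draw]
LT 283: heading 270 -> 193
RT 90: heading 193 -> 103
RT 180: heading 103 -> 283
Final: pos=(10.212,-33.112), heading=283, 3 segment(s) drawn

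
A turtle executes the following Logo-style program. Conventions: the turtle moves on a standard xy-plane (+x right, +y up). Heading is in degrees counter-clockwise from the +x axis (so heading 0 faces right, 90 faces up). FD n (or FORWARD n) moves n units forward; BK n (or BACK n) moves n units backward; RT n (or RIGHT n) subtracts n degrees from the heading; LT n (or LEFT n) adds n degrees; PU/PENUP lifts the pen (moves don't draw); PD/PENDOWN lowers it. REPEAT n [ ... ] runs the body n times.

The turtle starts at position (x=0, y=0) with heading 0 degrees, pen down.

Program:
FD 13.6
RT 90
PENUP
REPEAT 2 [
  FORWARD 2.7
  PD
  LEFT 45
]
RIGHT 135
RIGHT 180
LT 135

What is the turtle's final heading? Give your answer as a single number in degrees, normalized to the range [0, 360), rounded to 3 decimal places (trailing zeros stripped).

Answer: 180

Derivation:
Executing turtle program step by step:
Start: pos=(0,0), heading=0, pen down
FD 13.6: (0,0) -> (13.6,0) [heading=0, draw]
RT 90: heading 0 -> 270
PU: pen up
REPEAT 2 [
  -- iteration 1/2 --
  FD 2.7: (13.6,0) -> (13.6,-2.7) [heading=270, move]
  PD: pen down
  LT 45: heading 270 -> 315
  -- iteration 2/2 --
  FD 2.7: (13.6,-2.7) -> (15.509,-4.609) [heading=315, draw]
  PD: pen down
  LT 45: heading 315 -> 0
]
RT 135: heading 0 -> 225
RT 180: heading 225 -> 45
LT 135: heading 45 -> 180
Final: pos=(15.509,-4.609), heading=180, 2 segment(s) drawn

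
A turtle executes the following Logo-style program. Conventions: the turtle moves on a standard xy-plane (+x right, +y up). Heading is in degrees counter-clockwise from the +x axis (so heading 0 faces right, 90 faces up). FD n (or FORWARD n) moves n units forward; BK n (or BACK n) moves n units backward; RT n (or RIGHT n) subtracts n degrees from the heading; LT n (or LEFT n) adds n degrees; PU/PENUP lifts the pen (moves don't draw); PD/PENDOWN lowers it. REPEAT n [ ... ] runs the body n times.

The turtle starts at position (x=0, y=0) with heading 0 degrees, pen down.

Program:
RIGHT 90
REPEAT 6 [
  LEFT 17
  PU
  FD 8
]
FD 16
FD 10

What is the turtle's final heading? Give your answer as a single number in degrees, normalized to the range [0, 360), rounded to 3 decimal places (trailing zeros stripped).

Answer: 12

Derivation:
Executing turtle program step by step:
Start: pos=(0,0), heading=0, pen down
RT 90: heading 0 -> 270
REPEAT 6 [
  -- iteration 1/6 --
  LT 17: heading 270 -> 287
  PU: pen up
  FD 8: (0,0) -> (2.339,-7.65) [heading=287, move]
  -- iteration 2/6 --
  LT 17: heading 287 -> 304
  PU: pen up
  FD 8: (2.339,-7.65) -> (6.813,-14.283) [heading=304, move]
  -- iteration 3/6 --
  LT 17: heading 304 -> 321
  PU: pen up
  FD 8: (6.813,-14.283) -> (13.03,-19.317) [heading=321, move]
  -- iteration 4/6 --
  LT 17: heading 321 -> 338
  PU: pen up
  FD 8: (13.03,-19.317) -> (20.447,-22.314) [heading=338, move]
  -- iteration 5/6 --
  LT 17: heading 338 -> 355
  PU: pen up
  FD 8: (20.447,-22.314) -> (28.417,-23.011) [heading=355, move]
  -- iteration 6/6 --
  LT 17: heading 355 -> 12
  PU: pen up
  FD 8: (28.417,-23.011) -> (36.242,-21.348) [heading=12, move]
]
FD 16: (36.242,-21.348) -> (51.892,-18.022) [heading=12, move]
FD 10: (51.892,-18.022) -> (61.674,-15.942) [heading=12, move]
Final: pos=(61.674,-15.942), heading=12, 0 segment(s) drawn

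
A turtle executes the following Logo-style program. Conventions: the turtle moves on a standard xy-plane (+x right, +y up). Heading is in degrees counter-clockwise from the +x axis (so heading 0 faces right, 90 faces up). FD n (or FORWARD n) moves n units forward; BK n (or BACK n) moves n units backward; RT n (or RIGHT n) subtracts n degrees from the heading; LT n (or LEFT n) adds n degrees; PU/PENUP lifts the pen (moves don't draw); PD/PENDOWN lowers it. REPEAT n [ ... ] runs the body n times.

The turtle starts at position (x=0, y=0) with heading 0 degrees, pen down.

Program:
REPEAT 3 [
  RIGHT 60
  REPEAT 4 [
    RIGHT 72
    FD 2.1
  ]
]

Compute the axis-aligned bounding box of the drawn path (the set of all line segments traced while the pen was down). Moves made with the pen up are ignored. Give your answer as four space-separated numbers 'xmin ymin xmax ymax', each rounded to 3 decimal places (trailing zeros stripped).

Executing turtle program step by step:
Start: pos=(0,0), heading=0, pen down
REPEAT 3 [
  -- iteration 1/3 --
  RT 60: heading 0 -> 300
  REPEAT 4 [
    -- iteration 1/4 --
    RT 72: heading 300 -> 228
    FD 2.1: (0,0) -> (-1.405,-1.561) [heading=228, draw]
    -- iteration 2/4 --
    RT 72: heading 228 -> 156
    FD 2.1: (-1.405,-1.561) -> (-3.324,-0.706) [heading=156, draw]
    -- iteration 3/4 --
    RT 72: heading 156 -> 84
    FD 2.1: (-3.324,-0.706) -> (-3.104,1.382) [heading=84, draw]
    -- iteration 4/4 --
    RT 72: heading 84 -> 12
    FD 2.1: (-3.104,1.382) -> (-1.05,1.819) [heading=12, draw]
  ]
  -- iteration 2/3 --
  RT 60: heading 12 -> 312
  REPEAT 4 [
    -- iteration 1/4 --
    RT 72: heading 312 -> 240
    FD 2.1: (-1.05,1.819) -> (-2.1,0) [heading=240, draw]
    -- iteration 2/4 --
    RT 72: heading 240 -> 168
    FD 2.1: (-2.1,0) -> (-4.154,0.437) [heading=168, draw]
    -- iteration 3/4 --
    RT 72: heading 168 -> 96
    FD 2.1: (-4.154,0.437) -> (-4.374,2.525) [heading=96, draw]
    -- iteration 4/4 --
    RT 72: heading 96 -> 24
    FD 2.1: (-4.374,2.525) -> (-2.455,3.379) [heading=24, draw]
  ]
  -- iteration 3/3 --
  RT 60: heading 24 -> 324
  REPEAT 4 [
    -- iteration 1/4 --
    RT 72: heading 324 -> 252
    FD 2.1: (-2.455,3.379) -> (-3.104,1.382) [heading=252, draw]
    -- iteration 2/4 --
    RT 72: heading 252 -> 180
    FD 2.1: (-3.104,1.382) -> (-5.204,1.382) [heading=180, draw]
    -- iteration 3/4 --
    RT 72: heading 180 -> 108
    FD 2.1: (-5.204,1.382) -> (-5.853,3.379) [heading=108, draw]
    -- iteration 4/4 --
    RT 72: heading 108 -> 36
    FD 2.1: (-5.853,3.379) -> (-4.154,4.614) [heading=36, draw]
  ]
]
Final: pos=(-4.154,4.614), heading=36, 12 segment(s) drawn

Segment endpoints: x in {-5.853, -5.204, -4.374, -4.154, -4.154, -3.324, -3.104, -3.104, -2.455, -2.1, -1.405, -1.05, 0}, y in {-1.561, -0.706, 0, 0.437, 1.382, 1.382, 1.382, 1.819, 2.525, 3.379, 3.379, 4.614}
xmin=-5.853, ymin=-1.561, xmax=0, ymax=4.614

Answer: -5.853 -1.561 0 4.614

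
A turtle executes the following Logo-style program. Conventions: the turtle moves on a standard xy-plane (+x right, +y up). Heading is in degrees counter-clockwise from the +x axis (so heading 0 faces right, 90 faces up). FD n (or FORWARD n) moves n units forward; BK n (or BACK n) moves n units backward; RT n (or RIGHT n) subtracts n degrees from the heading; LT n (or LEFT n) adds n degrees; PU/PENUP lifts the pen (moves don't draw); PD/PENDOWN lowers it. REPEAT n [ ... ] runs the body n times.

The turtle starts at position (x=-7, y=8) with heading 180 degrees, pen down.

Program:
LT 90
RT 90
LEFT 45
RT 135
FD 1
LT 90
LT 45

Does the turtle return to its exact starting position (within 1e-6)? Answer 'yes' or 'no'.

Answer: no

Derivation:
Executing turtle program step by step:
Start: pos=(-7,8), heading=180, pen down
LT 90: heading 180 -> 270
RT 90: heading 270 -> 180
LT 45: heading 180 -> 225
RT 135: heading 225 -> 90
FD 1: (-7,8) -> (-7,9) [heading=90, draw]
LT 90: heading 90 -> 180
LT 45: heading 180 -> 225
Final: pos=(-7,9), heading=225, 1 segment(s) drawn

Start position: (-7, 8)
Final position: (-7, 9)
Distance = 1; >= 1e-6 -> NOT closed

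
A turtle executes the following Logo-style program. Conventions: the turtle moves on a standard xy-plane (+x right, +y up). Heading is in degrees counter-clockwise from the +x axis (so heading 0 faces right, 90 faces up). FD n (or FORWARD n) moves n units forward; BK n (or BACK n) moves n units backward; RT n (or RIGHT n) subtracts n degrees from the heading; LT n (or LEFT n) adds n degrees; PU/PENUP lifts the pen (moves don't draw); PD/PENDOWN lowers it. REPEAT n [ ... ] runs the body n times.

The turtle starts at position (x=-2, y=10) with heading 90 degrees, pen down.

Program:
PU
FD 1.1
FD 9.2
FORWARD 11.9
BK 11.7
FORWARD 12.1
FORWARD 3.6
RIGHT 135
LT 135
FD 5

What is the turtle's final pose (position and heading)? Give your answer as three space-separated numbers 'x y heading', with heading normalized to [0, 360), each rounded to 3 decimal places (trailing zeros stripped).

Answer: -2 41.2 90

Derivation:
Executing turtle program step by step:
Start: pos=(-2,10), heading=90, pen down
PU: pen up
FD 1.1: (-2,10) -> (-2,11.1) [heading=90, move]
FD 9.2: (-2,11.1) -> (-2,20.3) [heading=90, move]
FD 11.9: (-2,20.3) -> (-2,32.2) [heading=90, move]
BK 11.7: (-2,32.2) -> (-2,20.5) [heading=90, move]
FD 12.1: (-2,20.5) -> (-2,32.6) [heading=90, move]
FD 3.6: (-2,32.6) -> (-2,36.2) [heading=90, move]
RT 135: heading 90 -> 315
LT 135: heading 315 -> 90
FD 5: (-2,36.2) -> (-2,41.2) [heading=90, move]
Final: pos=(-2,41.2), heading=90, 0 segment(s) drawn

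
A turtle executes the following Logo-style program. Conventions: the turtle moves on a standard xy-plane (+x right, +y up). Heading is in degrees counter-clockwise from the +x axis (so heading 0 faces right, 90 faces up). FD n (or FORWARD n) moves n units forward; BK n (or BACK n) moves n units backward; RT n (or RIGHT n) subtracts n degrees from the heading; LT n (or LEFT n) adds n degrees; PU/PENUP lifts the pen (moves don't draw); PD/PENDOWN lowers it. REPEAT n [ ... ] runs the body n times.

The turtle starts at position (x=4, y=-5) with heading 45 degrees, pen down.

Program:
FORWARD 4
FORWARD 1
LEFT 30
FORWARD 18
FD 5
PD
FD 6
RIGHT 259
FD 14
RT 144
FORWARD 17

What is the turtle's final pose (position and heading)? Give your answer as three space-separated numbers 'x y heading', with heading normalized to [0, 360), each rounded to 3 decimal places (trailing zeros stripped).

Answer: 15.492 36.533 32

Derivation:
Executing turtle program step by step:
Start: pos=(4,-5), heading=45, pen down
FD 4: (4,-5) -> (6.828,-2.172) [heading=45, draw]
FD 1: (6.828,-2.172) -> (7.536,-1.464) [heading=45, draw]
LT 30: heading 45 -> 75
FD 18: (7.536,-1.464) -> (12.194,15.922) [heading=75, draw]
FD 5: (12.194,15.922) -> (13.488,20.752) [heading=75, draw]
PD: pen down
FD 6: (13.488,20.752) -> (15.041,26.547) [heading=75, draw]
RT 259: heading 75 -> 176
FD 14: (15.041,26.547) -> (1.075,27.524) [heading=176, draw]
RT 144: heading 176 -> 32
FD 17: (1.075,27.524) -> (15.492,36.533) [heading=32, draw]
Final: pos=(15.492,36.533), heading=32, 7 segment(s) drawn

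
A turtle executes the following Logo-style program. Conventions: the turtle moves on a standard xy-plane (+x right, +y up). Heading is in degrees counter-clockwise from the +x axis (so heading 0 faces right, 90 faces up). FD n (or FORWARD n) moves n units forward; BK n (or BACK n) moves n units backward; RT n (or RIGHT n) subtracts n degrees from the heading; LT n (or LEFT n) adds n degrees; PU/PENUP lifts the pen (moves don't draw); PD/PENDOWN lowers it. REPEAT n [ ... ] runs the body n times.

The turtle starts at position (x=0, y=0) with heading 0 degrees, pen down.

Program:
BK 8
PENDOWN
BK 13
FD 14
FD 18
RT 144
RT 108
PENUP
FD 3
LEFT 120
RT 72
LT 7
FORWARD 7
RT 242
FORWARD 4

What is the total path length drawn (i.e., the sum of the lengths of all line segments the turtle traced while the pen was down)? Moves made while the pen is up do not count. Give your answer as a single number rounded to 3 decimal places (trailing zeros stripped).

Executing turtle program step by step:
Start: pos=(0,0), heading=0, pen down
BK 8: (0,0) -> (-8,0) [heading=0, draw]
PD: pen down
BK 13: (-8,0) -> (-21,0) [heading=0, draw]
FD 14: (-21,0) -> (-7,0) [heading=0, draw]
FD 18: (-7,0) -> (11,0) [heading=0, draw]
RT 144: heading 0 -> 216
RT 108: heading 216 -> 108
PU: pen up
FD 3: (11,0) -> (10.073,2.853) [heading=108, move]
LT 120: heading 108 -> 228
RT 72: heading 228 -> 156
LT 7: heading 156 -> 163
FD 7: (10.073,2.853) -> (3.379,4.9) [heading=163, move]
RT 242: heading 163 -> 281
FD 4: (3.379,4.9) -> (4.142,0.973) [heading=281, move]
Final: pos=(4.142,0.973), heading=281, 4 segment(s) drawn

Segment lengths:
  seg 1: (0,0) -> (-8,0), length = 8
  seg 2: (-8,0) -> (-21,0), length = 13
  seg 3: (-21,0) -> (-7,0), length = 14
  seg 4: (-7,0) -> (11,0), length = 18
Total = 53

Answer: 53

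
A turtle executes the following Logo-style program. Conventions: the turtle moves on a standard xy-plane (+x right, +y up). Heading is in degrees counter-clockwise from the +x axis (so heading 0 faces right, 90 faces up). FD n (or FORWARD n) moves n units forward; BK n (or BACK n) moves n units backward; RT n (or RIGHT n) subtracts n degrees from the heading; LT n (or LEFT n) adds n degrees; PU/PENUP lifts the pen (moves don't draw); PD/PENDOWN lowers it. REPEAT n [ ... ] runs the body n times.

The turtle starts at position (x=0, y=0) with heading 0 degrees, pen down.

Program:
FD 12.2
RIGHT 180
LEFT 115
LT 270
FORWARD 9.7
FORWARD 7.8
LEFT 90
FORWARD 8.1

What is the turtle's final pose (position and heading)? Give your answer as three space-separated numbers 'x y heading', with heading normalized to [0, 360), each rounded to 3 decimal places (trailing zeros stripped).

Answer: -0.237 -14.737 295

Derivation:
Executing turtle program step by step:
Start: pos=(0,0), heading=0, pen down
FD 12.2: (0,0) -> (12.2,0) [heading=0, draw]
RT 180: heading 0 -> 180
LT 115: heading 180 -> 295
LT 270: heading 295 -> 205
FD 9.7: (12.2,0) -> (3.409,-4.099) [heading=205, draw]
FD 7.8: (3.409,-4.099) -> (-3.66,-7.396) [heading=205, draw]
LT 90: heading 205 -> 295
FD 8.1: (-3.66,-7.396) -> (-0.237,-14.737) [heading=295, draw]
Final: pos=(-0.237,-14.737), heading=295, 4 segment(s) drawn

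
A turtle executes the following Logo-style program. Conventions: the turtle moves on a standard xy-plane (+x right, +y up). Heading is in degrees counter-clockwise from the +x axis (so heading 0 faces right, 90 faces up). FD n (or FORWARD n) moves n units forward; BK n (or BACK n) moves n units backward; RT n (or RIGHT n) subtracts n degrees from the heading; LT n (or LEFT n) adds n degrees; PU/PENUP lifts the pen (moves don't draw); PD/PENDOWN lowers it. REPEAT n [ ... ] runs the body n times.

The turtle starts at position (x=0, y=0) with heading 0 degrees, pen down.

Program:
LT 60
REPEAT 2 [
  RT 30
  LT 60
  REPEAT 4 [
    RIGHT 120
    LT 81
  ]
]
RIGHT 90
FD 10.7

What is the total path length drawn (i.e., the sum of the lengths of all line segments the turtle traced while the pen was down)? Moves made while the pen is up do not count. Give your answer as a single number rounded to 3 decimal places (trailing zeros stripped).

Executing turtle program step by step:
Start: pos=(0,0), heading=0, pen down
LT 60: heading 0 -> 60
REPEAT 2 [
  -- iteration 1/2 --
  RT 30: heading 60 -> 30
  LT 60: heading 30 -> 90
  REPEAT 4 [
    -- iteration 1/4 --
    RT 120: heading 90 -> 330
    LT 81: heading 330 -> 51
    -- iteration 2/4 --
    RT 120: heading 51 -> 291
    LT 81: heading 291 -> 12
    -- iteration 3/4 --
    RT 120: heading 12 -> 252
    LT 81: heading 252 -> 333
    -- iteration 4/4 --
    RT 120: heading 333 -> 213
    LT 81: heading 213 -> 294
  ]
  -- iteration 2/2 --
  RT 30: heading 294 -> 264
  LT 60: heading 264 -> 324
  REPEAT 4 [
    -- iteration 1/4 --
    RT 120: heading 324 -> 204
    LT 81: heading 204 -> 285
    -- iteration 2/4 --
    RT 120: heading 285 -> 165
    LT 81: heading 165 -> 246
    -- iteration 3/4 --
    RT 120: heading 246 -> 126
    LT 81: heading 126 -> 207
    -- iteration 4/4 --
    RT 120: heading 207 -> 87
    LT 81: heading 87 -> 168
  ]
]
RT 90: heading 168 -> 78
FD 10.7: (0,0) -> (2.225,10.466) [heading=78, draw]
Final: pos=(2.225,10.466), heading=78, 1 segment(s) drawn

Segment lengths:
  seg 1: (0,0) -> (2.225,10.466), length = 10.7
Total = 10.7

Answer: 10.7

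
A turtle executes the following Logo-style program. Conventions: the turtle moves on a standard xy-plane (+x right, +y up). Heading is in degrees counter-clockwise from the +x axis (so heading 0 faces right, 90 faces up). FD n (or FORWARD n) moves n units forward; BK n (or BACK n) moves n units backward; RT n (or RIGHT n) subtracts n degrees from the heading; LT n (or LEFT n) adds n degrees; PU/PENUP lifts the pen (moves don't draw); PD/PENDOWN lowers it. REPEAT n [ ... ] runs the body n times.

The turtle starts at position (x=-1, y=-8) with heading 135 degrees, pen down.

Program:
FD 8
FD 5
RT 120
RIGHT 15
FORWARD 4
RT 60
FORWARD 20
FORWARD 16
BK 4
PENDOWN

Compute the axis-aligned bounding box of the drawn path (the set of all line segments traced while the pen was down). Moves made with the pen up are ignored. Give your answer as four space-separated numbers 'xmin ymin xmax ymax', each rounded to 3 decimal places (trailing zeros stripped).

Answer: -10.192 -29.985 11.808 1.192

Derivation:
Executing turtle program step by step:
Start: pos=(-1,-8), heading=135, pen down
FD 8: (-1,-8) -> (-6.657,-2.343) [heading=135, draw]
FD 5: (-6.657,-2.343) -> (-10.192,1.192) [heading=135, draw]
RT 120: heading 135 -> 15
RT 15: heading 15 -> 0
FD 4: (-10.192,1.192) -> (-6.192,1.192) [heading=0, draw]
RT 60: heading 0 -> 300
FD 20: (-6.192,1.192) -> (3.808,-16.128) [heading=300, draw]
FD 16: (3.808,-16.128) -> (11.808,-29.985) [heading=300, draw]
BK 4: (11.808,-29.985) -> (9.808,-26.52) [heading=300, draw]
PD: pen down
Final: pos=(9.808,-26.52), heading=300, 6 segment(s) drawn

Segment endpoints: x in {-10.192, -6.657, -6.192, -1, 3.808, 9.808, 11.808}, y in {-29.985, -26.52, -16.128, -8, -2.343, 1.192}
xmin=-10.192, ymin=-29.985, xmax=11.808, ymax=1.192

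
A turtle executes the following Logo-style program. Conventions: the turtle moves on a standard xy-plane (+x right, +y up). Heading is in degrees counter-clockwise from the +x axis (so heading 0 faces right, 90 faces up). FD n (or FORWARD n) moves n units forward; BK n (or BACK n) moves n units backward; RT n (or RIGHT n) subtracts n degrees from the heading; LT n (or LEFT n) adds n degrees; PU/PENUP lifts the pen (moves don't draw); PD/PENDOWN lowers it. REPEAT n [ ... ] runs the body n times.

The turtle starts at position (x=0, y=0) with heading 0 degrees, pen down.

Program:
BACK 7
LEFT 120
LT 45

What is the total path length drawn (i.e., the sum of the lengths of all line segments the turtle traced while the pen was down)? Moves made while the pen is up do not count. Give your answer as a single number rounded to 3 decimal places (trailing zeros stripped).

Executing turtle program step by step:
Start: pos=(0,0), heading=0, pen down
BK 7: (0,0) -> (-7,0) [heading=0, draw]
LT 120: heading 0 -> 120
LT 45: heading 120 -> 165
Final: pos=(-7,0), heading=165, 1 segment(s) drawn

Segment lengths:
  seg 1: (0,0) -> (-7,0), length = 7
Total = 7

Answer: 7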